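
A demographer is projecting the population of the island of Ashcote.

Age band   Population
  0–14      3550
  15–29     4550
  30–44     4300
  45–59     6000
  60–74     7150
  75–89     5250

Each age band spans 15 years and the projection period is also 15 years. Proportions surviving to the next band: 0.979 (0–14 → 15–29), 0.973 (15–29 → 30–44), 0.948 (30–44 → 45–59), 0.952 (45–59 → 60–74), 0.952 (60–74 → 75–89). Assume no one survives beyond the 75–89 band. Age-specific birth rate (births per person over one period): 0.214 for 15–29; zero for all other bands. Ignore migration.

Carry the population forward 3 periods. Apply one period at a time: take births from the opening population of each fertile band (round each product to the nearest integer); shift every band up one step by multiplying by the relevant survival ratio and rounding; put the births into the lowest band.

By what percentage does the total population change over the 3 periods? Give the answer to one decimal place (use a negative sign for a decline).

Numbering the groups 1..6 from youngest to oldest:
After projecting period 1:
Births: 4550 × 0.214 = 974
Group 2: 3550 × 0.979 = 3475
Group 3: 4550 × 0.973 = 4427
Group 4: 4300 × 0.948 = 4076
Group 5: 6000 × 0.952 = 5712
Group 6: 7150 × 0.952 = 6807
End of period: [974, 3475, 4427, 4076, 5712, 6807]
After projecting period 2:
Births: 3475 × 0.214 = 744
Group 2: 974 × 0.979 = 954
Group 3: 3475 × 0.973 = 3381
Group 4: 4427 × 0.948 = 4197
Group 5: 4076 × 0.952 = 3880
Group 6: 5712 × 0.952 = 5438
End of period: [744, 954, 3381, 4197, 3880, 5438]
After projecting period 3:
Births: 954 × 0.214 = 204
Group 2: 744 × 0.979 = 728
Group 3: 954 × 0.973 = 928
Group 4: 3381 × 0.948 = 3205
Group 5: 4197 × 0.952 = 3996
Group 6: 3880 × 0.952 = 3694
End of period: [204, 728, 928, 3205, 3996, 3694]
Total: 30800 → 12755; change = -18045; percentage change = -58.6%

-58.6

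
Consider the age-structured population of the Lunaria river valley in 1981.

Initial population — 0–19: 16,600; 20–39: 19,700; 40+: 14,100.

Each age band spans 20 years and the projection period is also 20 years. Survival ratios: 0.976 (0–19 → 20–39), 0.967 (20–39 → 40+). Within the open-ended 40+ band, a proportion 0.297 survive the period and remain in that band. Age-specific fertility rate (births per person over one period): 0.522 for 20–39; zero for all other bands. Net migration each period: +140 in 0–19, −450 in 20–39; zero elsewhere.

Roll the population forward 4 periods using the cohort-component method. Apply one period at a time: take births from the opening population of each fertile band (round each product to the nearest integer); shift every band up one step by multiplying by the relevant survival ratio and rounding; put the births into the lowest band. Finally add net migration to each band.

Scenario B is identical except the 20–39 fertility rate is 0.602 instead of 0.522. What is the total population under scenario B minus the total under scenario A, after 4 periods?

4651

— Period 1 —
Births: 19700 * 0.522 = 10283
20–39: 16600 * 0.976 = 16202
40+: 19700 * 0.967 + 14100 * 0.297 = 19050 + 4188 = 23238
Net migration: 0–19 + 140 → 10423; 20–39 − 450 → 15752
End of period: [10423, 15752, 23238]
— Period 2 —
Births: 15752 * 0.522 = 8223
20–39: 10423 * 0.976 = 10173
40+: 15752 * 0.967 + 23238 * 0.297 = 15232 + 6902 = 22134
Net migration: 0–19 + 140 → 8363; 20–39 − 450 → 9723
End of period: [8363, 9723, 22134]
— Period 3 —
Births: 9723 * 0.522 = 5075
20–39: 8363 * 0.976 = 8162
40+: 9723 * 0.967 + 22134 * 0.297 = 9402 + 6574 = 15976
Net migration: 0–19 + 140 → 5215; 20–39 − 450 → 7712
End of period: [5215, 7712, 15976]
— Period 4 —
Births: 7712 * 0.522 = 4026
20–39: 5215 * 0.976 = 5090
40+: 7712 * 0.967 + 15976 * 0.297 = 7458 + 4745 = 12203
Net migration: 0–19 + 140 → 4166; 20–39 − 450 → 4640
End of period: [4166, 4640, 12203]
Scenario A total after 4 periods: 21009
Scenario B projection —
— Period 1 —
Births: 19700 * 0.602 = 11859
20–39: 16600 * 0.976 = 16202
40+: 19700 * 0.967 + 14100 * 0.297 = 19050 + 4188 = 23238
Net migration: 0–19 + 140 → 11999; 20–39 − 450 → 15752
End of period: [11999, 15752, 23238]
— Period 2 —
Births: 15752 * 0.602 = 9483
20–39: 11999 * 0.976 = 11711
40+: 15752 * 0.967 + 23238 * 0.297 = 15232 + 6902 = 22134
Net migration: 0–19 + 140 → 9623; 20–39 − 450 → 11261
End of period: [9623, 11261, 22134]
— Period 3 —
Births: 11261 * 0.602 = 6779
20–39: 9623 * 0.976 = 9392
40+: 11261 * 0.967 + 22134 * 0.297 = 10889 + 6574 = 17463
Net migration: 0–19 + 140 → 6919; 20–39 − 450 → 8942
End of period: [6919, 8942, 17463]
— Period 4 —
Births: 8942 * 0.602 = 5383
20–39: 6919 * 0.976 = 6753
40+: 8942 * 0.967 + 17463 * 0.297 = 8647 + 5187 = 13834
Net migration: 0–19 + 140 → 5523; 20–39 − 450 → 6303
End of period: [5523, 6303, 13834]
Scenario B total after 4 periods: 25660
Difference B − A = 25660 − 21009 = 4651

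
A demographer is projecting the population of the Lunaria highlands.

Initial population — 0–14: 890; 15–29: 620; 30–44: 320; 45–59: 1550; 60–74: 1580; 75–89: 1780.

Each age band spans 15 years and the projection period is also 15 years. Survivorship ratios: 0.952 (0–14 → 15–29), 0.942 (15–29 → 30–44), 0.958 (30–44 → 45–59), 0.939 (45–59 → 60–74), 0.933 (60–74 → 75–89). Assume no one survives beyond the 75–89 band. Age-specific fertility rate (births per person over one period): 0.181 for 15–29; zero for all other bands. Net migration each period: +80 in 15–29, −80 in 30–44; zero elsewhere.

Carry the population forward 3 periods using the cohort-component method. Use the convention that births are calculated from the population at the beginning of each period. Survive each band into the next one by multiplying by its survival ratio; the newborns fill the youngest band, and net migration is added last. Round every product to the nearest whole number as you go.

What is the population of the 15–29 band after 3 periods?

— Period 1 —
Births: 620 × 0.181 = 112
15–29: 890 × 0.952 = 847
30–44: 620 × 0.942 = 584
45–59: 320 × 0.958 = 307
60–74: 1550 × 0.939 = 1455
75–89: 1580 × 0.933 = 1474
Net migration: 15–29 + 80 → 927; 30–44 − 80 → 504
Population now: 0–14=112, 15–29=927, 30–44=504, 45–59=307, 60–74=1455, 75–89=1474
— Period 2 —
Births: 927 × 0.181 = 168
15–29: 112 × 0.952 = 107
30–44: 927 × 0.942 = 873
45–59: 504 × 0.958 = 483
60–74: 307 × 0.939 = 288
75–89: 1455 × 0.933 = 1358
Net migration: 15–29 + 80 → 187; 30–44 − 80 → 793
Population now: 0–14=168, 15–29=187, 30–44=793, 45–59=483, 60–74=288, 75–89=1358
— Period 3 —
Births: 187 × 0.181 = 34
15–29: 168 × 0.952 = 160
30–44: 187 × 0.942 = 176
45–59: 793 × 0.958 = 760
60–74: 483 × 0.939 = 454
75–89: 288 × 0.933 = 269
Net migration: 15–29 + 80 → 240; 30–44 − 80 → 96
Population now: 0–14=34, 15–29=240, 30–44=96, 45–59=760, 60–74=454, 75–89=269

240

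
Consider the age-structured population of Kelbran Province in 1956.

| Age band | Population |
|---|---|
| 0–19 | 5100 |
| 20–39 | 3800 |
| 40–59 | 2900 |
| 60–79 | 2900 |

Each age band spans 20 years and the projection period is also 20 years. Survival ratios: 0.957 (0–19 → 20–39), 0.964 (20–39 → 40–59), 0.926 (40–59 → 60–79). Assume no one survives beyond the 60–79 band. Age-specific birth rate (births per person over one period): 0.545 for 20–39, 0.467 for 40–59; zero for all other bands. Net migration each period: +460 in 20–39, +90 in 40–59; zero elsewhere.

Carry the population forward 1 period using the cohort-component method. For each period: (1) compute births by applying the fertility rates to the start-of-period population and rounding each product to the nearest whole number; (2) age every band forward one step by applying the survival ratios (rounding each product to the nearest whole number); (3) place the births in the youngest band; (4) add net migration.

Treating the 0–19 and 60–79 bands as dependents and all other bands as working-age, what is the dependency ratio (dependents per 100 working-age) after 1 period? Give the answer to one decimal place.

— Period 1 —
Births: 3800 × 0.545 = 2071 ; 2900 × 0.467 = 1354 — total 3425
20–39: 5100 × 0.957 = 4881
40–59: 3800 × 0.964 = 3663
60–79: 2900 × 0.926 = 2685
Net migration: 20–39 + 460 → 5341; 40–59 + 90 → 3753
End of period: [3425, 5341, 3753, 2685]
Dependents (band 0–19 + band 60–79) = 3425 + 2685 = 6110; working-age = 9094; ratio = 6110/9094 × 100 = 67.2

67.2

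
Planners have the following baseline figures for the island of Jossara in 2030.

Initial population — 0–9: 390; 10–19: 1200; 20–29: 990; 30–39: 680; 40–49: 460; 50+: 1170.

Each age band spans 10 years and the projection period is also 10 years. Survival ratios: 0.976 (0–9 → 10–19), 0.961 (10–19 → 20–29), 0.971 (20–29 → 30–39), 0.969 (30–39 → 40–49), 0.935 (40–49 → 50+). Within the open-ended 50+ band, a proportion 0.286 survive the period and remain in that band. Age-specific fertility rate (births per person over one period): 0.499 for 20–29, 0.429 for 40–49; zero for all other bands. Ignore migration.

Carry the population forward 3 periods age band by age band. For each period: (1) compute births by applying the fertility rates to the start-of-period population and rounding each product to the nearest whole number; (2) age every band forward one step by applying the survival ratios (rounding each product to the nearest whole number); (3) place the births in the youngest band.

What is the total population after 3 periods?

4616

Period 1:
Births: 990 * 0.499 = 494, 460 * 0.429 = 197 ⇒ total 691
10–19: 390 * 0.976 = 381
20–29: 1200 * 0.961 = 1153
30–39: 990 * 0.971 = 961
40–49: 680 * 0.969 = 659
50+: 460 * 0.935 + 1170 * 0.286 = 430 + 335 = 765
Population now: 0–9=691, 10–19=381, 20–29=1153, 30–39=961, 40–49=659, 50+=765
Period 2:
Births: 1153 * 0.499 = 575, 659 * 0.429 = 283 ⇒ total 858
10–19: 691 * 0.976 = 674
20–29: 381 * 0.961 = 366
30–39: 1153 * 0.971 = 1120
40–49: 961 * 0.969 = 931
50+: 659 * 0.935 + 765 * 0.286 = 616 + 219 = 835
Population now: 0–9=858, 10–19=674, 20–29=366, 30–39=1120, 40–49=931, 50+=835
Period 3:
Births: 366 * 0.499 = 183, 931 * 0.429 = 399 ⇒ total 582
10–19: 858 * 0.976 = 837
20–29: 674 * 0.961 = 648
30–39: 366 * 0.971 = 355
40–49: 1120 * 0.969 = 1085
50+: 931 * 0.935 + 835 * 0.286 = 870 + 239 = 1109
Population now: 0–9=582, 10–19=837, 20–29=648, 30–39=355, 40–49=1085, 50+=1109
Total after period 3: 582 + 837 + 648 + 355 + 1085 + 1109 = 4616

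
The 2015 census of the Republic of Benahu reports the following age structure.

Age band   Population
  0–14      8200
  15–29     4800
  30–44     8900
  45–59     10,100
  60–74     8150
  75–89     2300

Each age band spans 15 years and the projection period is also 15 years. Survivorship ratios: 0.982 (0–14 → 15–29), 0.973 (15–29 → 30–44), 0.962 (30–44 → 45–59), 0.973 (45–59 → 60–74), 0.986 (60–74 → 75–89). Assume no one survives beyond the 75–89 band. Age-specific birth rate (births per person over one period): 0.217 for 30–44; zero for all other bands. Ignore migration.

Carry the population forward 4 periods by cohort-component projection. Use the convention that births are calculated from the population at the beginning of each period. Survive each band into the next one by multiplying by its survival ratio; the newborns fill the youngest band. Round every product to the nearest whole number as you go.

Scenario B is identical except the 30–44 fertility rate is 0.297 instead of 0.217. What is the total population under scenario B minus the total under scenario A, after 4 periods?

After projecting period 1:
Births: 8900 × 0.217 = 1931
15–29: 8200 × 0.982 = 8052
30–44: 4800 × 0.973 = 4670
45–59: 8900 × 0.962 = 8562
60–74: 10100 × 0.973 = 9827
75–89: 8150 × 0.986 = 8036
Giving 1931 / 8052 / 4670 / 8562 / 9827 / 8036.
After projecting period 2:
Births: 4670 × 0.217 = 1013
15–29: 1931 × 0.982 = 1896
30–44: 8052 × 0.973 = 7835
45–59: 4670 × 0.962 = 4493
60–74: 8562 × 0.973 = 8331
75–89: 9827 × 0.986 = 9689
Giving 1013 / 1896 / 7835 / 4493 / 8331 / 9689.
After projecting period 3:
Births: 7835 × 0.217 = 1700
15–29: 1013 × 0.982 = 995
30–44: 1896 × 0.973 = 1845
45–59: 7835 × 0.962 = 7537
60–74: 4493 × 0.973 = 4372
75–89: 8331 × 0.986 = 8214
Giving 1700 / 995 / 1845 / 7537 / 4372 / 8214.
After projecting period 4:
Births: 1845 × 0.217 = 400
15–29: 1700 × 0.982 = 1669
30–44: 995 × 0.973 = 968
45–59: 1845 × 0.962 = 1775
60–74: 7537 × 0.973 = 7334
75–89: 4372 × 0.986 = 4311
Giving 400 / 1669 / 968 / 1775 / 7334 / 4311.
Scenario A total after 4 periods: 16457
Scenario B projection —
After projecting period 1:
Births: 8900 × 0.297 = 2643
15–29: 8200 × 0.982 = 8052
30–44: 4800 × 0.973 = 4670
45–59: 8900 × 0.962 = 8562
60–74: 10100 × 0.973 = 9827
75–89: 8150 × 0.986 = 8036
Giving 2643 / 8052 / 4670 / 8562 / 9827 / 8036.
After projecting period 2:
Births: 4670 × 0.297 = 1387
15–29: 2643 × 0.982 = 2595
30–44: 8052 × 0.973 = 7835
45–59: 4670 × 0.962 = 4493
60–74: 8562 × 0.973 = 8331
75–89: 9827 × 0.986 = 9689
Giving 1387 / 2595 / 7835 / 4493 / 8331 / 9689.
After projecting period 3:
Births: 7835 × 0.297 = 2327
15–29: 1387 × 0.982 = 1362
30–44: 2595 × 0.973 = 2525
45–59: 7835 × 0.962 = 7537
60–74: 4493 × 0.973 = 4372
75–89: 8331 × 0.986 = 8214
Giving 2327 / 1362 / 2525 / 7537 / 4372 / 8214.
After projecting period 4:
Births: 2525 × 0.297 = 750
15–29: 2327 × 0.982 = 2285
30–44: 1362 × 0.973 = 1325
45–59: 2525 × 0.962 = 2429
60–74: 7537 × 0.973 = 7334
75–89: 4372 × 0.986 = 4311
Giving 750 / 2285 / 1325 / 2429 / 7334 / 4311.
Scenario B total after 4 periods: 18434
Difference B − A = 18434 − 16457 = 1977

1977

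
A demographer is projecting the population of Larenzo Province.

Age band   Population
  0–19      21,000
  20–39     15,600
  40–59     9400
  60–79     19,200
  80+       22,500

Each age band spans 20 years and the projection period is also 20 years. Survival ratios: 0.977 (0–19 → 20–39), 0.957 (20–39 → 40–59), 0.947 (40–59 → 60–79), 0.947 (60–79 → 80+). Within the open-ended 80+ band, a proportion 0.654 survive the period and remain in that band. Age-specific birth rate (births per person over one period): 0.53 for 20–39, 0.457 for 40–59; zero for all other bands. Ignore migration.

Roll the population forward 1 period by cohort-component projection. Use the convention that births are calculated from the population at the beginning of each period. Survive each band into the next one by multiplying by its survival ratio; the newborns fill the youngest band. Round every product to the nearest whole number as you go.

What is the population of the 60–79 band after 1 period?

8902

After projecting period 1:
Births: 15600 * 0.53 = 8268, 9400 * 0.457 = 4296 ⇒ total 12564
20–39: 21000 * 0.977 = 20517
40–59: 15600 * 0.957 = 14929
60–79: 9400 * 0.947 = 8902
80+: 19200 * 0.947 + 22500 * 0.654 = 18182 + 14715 = 32897
Giving 12564 / 20517 / 14929 / 8902 / 32897.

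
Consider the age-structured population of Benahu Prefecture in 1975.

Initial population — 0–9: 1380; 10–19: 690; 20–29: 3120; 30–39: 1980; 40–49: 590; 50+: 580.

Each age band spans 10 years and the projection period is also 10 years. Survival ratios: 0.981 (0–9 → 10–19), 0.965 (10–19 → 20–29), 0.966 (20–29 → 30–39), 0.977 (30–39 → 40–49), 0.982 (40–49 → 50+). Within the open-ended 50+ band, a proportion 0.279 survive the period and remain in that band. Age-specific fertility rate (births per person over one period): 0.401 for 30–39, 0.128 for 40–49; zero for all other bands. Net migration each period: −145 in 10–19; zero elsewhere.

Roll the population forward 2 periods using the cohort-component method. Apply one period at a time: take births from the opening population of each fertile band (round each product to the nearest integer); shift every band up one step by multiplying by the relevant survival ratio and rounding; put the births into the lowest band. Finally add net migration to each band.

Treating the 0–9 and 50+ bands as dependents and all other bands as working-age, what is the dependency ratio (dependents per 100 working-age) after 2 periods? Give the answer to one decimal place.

Numbering the bands 1..6 from youngest to oldest:
Period 1:
Births: 1980 × 0.401 = 794, 590 × 0.128 = 76 → total 870
Band 2: 1380 × 0.981 = 1354
Band 3: 690 × 0.965 = 666
Band 4: 3120 × 0.966 = 3014
Band 5: 1980 × 0.977 = 1934
Band 6: 590 × 0.982 + 580 × 0.279 = 579 + 162 = 741
Net migration: Band 2 − 145 → 1209
Giving 870 / 1209 / 666 / 3014 / 1934 / 741.
Period 2:
Births: 3014 × 0.401 = 1209, 1934 × 0.128 = 248 → total 1457
Band 2: 870 × 0.981 = 853
Band 3: 1209 × 0.965 = 1167
Band 4: 666 × 0.966 = 643
Band 5: 3014 × 0.977 = 2945
Band 6: 1934 × 0.982 + 741 × 0.279 = 1899 + 207 = 2106
Net migration: Band 2 − 145 → 708
Giving 1457 / 708 / 1167 / 643 / 2945 / 2106.
Dependents (band 0–9 + band 50+) = 1457 + 2106 = 3563; working-age = 5463; ratio = 3563/5463 × 100 = 65.2

65.2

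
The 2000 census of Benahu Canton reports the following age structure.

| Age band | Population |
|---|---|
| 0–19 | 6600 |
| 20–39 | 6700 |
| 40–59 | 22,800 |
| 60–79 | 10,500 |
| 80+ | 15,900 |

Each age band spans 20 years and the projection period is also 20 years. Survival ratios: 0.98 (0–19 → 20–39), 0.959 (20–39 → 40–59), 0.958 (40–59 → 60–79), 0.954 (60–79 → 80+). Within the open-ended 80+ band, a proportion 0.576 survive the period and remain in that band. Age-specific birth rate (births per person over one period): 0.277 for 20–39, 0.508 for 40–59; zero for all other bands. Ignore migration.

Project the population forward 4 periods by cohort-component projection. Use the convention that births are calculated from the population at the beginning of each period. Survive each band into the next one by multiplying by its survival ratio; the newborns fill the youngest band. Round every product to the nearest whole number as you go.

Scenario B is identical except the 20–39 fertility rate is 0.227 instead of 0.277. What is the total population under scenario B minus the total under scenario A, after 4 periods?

[period 1]
Births: 6700 * 0.277 = 1856  |  22800 * 0.508 = 11582 ⇒ total 13438
20–39: 6600 * 0.98 = 6468
40–59: 6700 * 0.959 = 6425
60–79: 22800 * 0.958 = 21842
80+: 10500 * 0.954 + 15900 * 0.576 = 10017 + 9158 = 19175
Population now: 0–19=13438, 20–39=6468, 40–59=6425, 60–79=21842, 80+=19175
[period 2]
Births: 6468 * 0.277 = 1792  |  6425 * 0.508 = 3264 ⇒ total 5056
20–39: 13438 * 0.98 = 13169
40–59: 6468 * 0.959 = 6203
60–79: 6425 * 0.958 = 6155
80+: 21842 * 0.954 + 19175 * 0.576 = 20837 + 11045 = 31882
Population now: 0–19=5056, 20–39=13169, 40–59=6203, 60–79=6155, 80+=31882
[period 3]
Births: 13169 * 0.277 = 3648  |  6203 * 0.508 = 3151 ⇒ total 6799
20–39: 5056 * 0.98 = 4955
40–59: 13169 * 0.959 = 12629
60–79: 6203 * 0.958 = 5942
80+: 6155 * 0.954 + 31882 * 0.576 = 5872 + 18364 = 24236
Population now: 0–19=6799, 20–39=4955, 40–59=12629, 60–79=5942, 80+=24236
[period 4]
Births: 4955 * 0.277 = 1373  |  12629 * 0.508 = 6416 ⇒ total 7789
20–39: 6799 * 0.98 = 6663
40–59: 4955 * 0.959 = 4752
60–79: 12629 * 0.958 = 12099
80+: 5942 * 0.954 + 24236 * 0.576 = 5669 + 13960 = 19629
Population now: 0–19=7789, 20–39=6663, 40–59=4752, 60–79=12099, 80+=19629
Scenario A total after 4 periods: 50932
Scenario B projection —
[period 1]
Births: 6700 * 0.227 = 1521  |  22800 * 0.508 = 11582 ⇒ total 13103
20–39: 6600 * 0.98 = 6468
40–59: 6700 * 0.959 = 6425
60–79: 22800 * 0.958 = 21842
80+: 10500 * 0.954 + 15900 * 0.576 = 10017 + 9158 = 19175
Population now: 0–19=13103, 20–39=6468, 40–59=6425, 60–79=21842, 80+=19175
[period 2]
Births: 6468 * 0.227 = 1468  |  6425 * 0.508 = 3264 ⇒ total 4732
20–39: 13103 * 0.98 = 12841
40–59: 6468 * 0.959 = 6203
60–79: 6425 * 0.958 = 6155
80+: 21842 * 0.954 + 19175 * 0.576 = 20837 + 11045 = 31882
Population now: 0–19=4732, 20–39=12841, 40–59=6203, 60–79=6155, 80+=31882
[period 3]
Births: 12841 * 0.227 = 2915  |  6203 * 0.508 = 3151 ⇒ total 6066
20–39: 4732 * 0.98 = 4637
40–59: 12841 * 0.959 = 12315
60–79: 6203 * 0.958 = 5942
80+: 6155 * 0.954 + 31882 * 0.576 = 5872 + 18364 = 24236
Population now: 0–19=6066, 20–39=4637, 40–59=12315, 60–79=5942, 80+=24236
[period 4]
Births: 4637 * 0.227 = 1053  |  12315 * 0.508 = 6256 ⇒ total 7309
20–39: 6066 * 0.98 = 5945
40–59: 4637 * 0.959 = 4447
60–79: 12315 * 0.958 = 11798
80+: 5942 * 0.954 + 24236 * 0.576 = 5669 + 13960 = 19629
Population now: 0–19=7309, 20–39=5945, 40–59=4447, 60–79=11798, 80+=19629
Scenario B total after 4 periods: 49128
Difference B − A = 49128 − 50932 = -1804

-1804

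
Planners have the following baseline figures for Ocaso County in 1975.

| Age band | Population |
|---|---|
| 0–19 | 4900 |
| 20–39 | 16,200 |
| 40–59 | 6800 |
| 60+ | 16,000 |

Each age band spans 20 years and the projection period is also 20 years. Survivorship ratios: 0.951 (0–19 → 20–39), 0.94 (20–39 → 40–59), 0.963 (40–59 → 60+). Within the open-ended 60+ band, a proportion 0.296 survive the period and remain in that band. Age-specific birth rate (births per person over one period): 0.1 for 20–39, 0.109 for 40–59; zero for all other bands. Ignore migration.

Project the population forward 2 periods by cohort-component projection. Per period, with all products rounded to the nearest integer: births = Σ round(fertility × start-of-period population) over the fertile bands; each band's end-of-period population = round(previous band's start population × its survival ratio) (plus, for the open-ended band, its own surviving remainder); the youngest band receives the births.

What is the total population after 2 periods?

— Period 1 —
Births: 16200 × 0.1 = 1620 ; 6800 × 0.109 = 741 → total 2361
20–39: 4900 × 0.951 = 4660
40–59: 16200 × 0.94 = 15228
60+: 6800 × 0.963 + 16000 × 0.296 = 6548 + 4736 = 11284
Population now: 0–19=2361, 20–39=4660, 40–59=15228, 60+=11284
— Period 2 —
Births: 4660 × 0.1 = 466 ; 15228 × 0.109 = 1660 → total 2126
20–39: 2361 × 0.951 = 2245
40–59: 4660 × 0.94 = 4380
60+: 15228 × 0.963 + 11284 × 0.296 = 14665 + 3340 = 18005
Population now: 0–19=2126, 20–39=2245, 40–59=4380, 60+=18005
Total after period 2: 2126 + 2245 + 4380 + 18005 = 26756

26756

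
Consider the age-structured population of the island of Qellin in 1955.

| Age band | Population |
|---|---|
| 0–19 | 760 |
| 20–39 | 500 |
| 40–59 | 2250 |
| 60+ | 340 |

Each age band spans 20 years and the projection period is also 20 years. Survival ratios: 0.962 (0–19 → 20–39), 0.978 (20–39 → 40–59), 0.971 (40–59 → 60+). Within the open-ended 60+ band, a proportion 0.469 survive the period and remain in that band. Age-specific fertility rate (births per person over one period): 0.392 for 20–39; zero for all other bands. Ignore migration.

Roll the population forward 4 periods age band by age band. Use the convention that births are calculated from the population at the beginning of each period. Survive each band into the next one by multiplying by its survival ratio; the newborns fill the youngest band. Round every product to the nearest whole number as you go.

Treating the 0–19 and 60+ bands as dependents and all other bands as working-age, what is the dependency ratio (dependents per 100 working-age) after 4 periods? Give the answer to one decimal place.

281.5

Let group 1 be 0–19 through group 4 = 60+.
After projecting period 1:
Births: 500 * 0.392 = 196
Group 2: 760 * 0.962 = 731
Group 3: 500 * 0.978 = 489
Group 4: 2250 * 0.971 + 340 * 0.469 = 2185 + 159 = 2344
Giving 196 / 731 / 489 / 2344.
After projecting period 2:
Births: 731 * 0.392 = 287
Group 2: 196 * 0.962 = 189
Group 3: 731 * 0.978 = 715
Group 4: 489 * 0.971 + 2344 * 0.469 = 475 + 1099 = 1574
Giving 287 / 189 / 715 / 1574.
After projecting period 3:
Births: 189 * 0.392 = 74
Group 2: 287 * 0.962 = 276
Group 3: 189 * 0.978 = 185
Group 4: 715 * 0.971 + 1574 * 0.469 = 694 + 738 = 1432
Giving 74 / 276 / 185 / 1432.
After projecting period 4:
Births: 276 * 0.392 = 108
Group 2: 74 * 0.962 = 71
Group 3: 276 * 0.978 = 270
Group 4: 185 * 0.971 + 1432 * 0.469 = 180 + 672 = 852
Giving 108 / 71 / 270 / 852.
Dependents (band 0–19 + band 60+) = 108 + 852 = 960; working-age = 341; ratio = 960/341 × 100 = 281.5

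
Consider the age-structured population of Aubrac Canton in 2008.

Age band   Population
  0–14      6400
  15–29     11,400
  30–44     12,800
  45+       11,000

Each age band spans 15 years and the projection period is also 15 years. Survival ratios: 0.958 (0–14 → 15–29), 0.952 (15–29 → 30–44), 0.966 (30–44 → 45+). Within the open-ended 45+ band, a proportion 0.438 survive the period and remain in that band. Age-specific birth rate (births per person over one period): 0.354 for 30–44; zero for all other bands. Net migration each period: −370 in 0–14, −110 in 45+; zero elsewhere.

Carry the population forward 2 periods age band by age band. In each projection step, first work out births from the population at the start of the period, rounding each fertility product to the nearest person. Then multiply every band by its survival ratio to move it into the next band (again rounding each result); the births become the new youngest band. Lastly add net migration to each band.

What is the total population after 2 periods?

31147

(Groups numbered youngest = 1 to oldest = 4.)
Period 1.
Births: 12800 × 0.354 = 4531
Group 2: 6400 × 0.958 = 6131
Group 3: 11400 × 0.952 = 10853
Group 4: 12800 × 0.966 + 11000 × 0.438 = 12365 + 4818 = 17183
Net migration: Group 1 − 370 → 4161; Group 4 − 110 → 17073
→ [4161, 6131, 10853, 17073]
Period 2.
Births: 10853 × 0.354 = 3842
Group 2: 4161 × 0.958 = 3986
Group 3: 6131 × 0.952 = 5837
Group 4: 10853 × 0.966 + 17073 × 0.438 = 10484 + 7478 = 17962
Net migration: Group 1 − 370 → 3472; Group 4 − 110 → 17852
→ [3472, 3986, 5837, 17852]
Total after period 2: 3472 + 3986 + 5837 + 17852 = 31147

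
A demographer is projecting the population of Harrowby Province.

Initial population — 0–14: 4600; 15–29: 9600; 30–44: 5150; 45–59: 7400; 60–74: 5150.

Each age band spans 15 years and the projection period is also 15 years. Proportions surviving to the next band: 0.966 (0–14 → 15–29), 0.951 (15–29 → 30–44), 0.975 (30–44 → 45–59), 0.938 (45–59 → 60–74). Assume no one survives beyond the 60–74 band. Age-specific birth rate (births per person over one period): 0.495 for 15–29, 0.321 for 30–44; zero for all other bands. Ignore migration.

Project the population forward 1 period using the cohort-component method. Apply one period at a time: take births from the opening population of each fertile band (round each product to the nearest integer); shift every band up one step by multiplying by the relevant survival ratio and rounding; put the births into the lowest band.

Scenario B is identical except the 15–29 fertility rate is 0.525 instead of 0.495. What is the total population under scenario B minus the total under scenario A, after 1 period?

288

(Bands numbered youngest = 1 to oldest = 5.)
— Period 1 —
Births: 9600 × 0.495 = 4752  |  5150 × 0.321 = 1653 → 6405
Band 2: 4600 × 0.966 = 4444
Band 3: 9600 × 0.951 = 9130
Band 4: 5150 × 0.975 = 5021
Band 5: 7400 × 0.938 = 6941
End of period: [6405, 4444, 9130, 5021, 6941]
Scenario A total after 1 period: 31941
Scenario B projection —
— Period 1 —
Births: 9600 × 0.525 = 5040  |  5150 × 0.321 = 1653 → 6693
Band 2: 4600 × 0.966 = 4444
Band 3: 9600 × 0.951 = 9130
Band 4: 5150 × 0.975 = 5021
Band 5: 7400 × 0.938 = 6941
End of period: [6693, 4444, 9130, 5021, 6941]
Scenario B total after 1 period: 32229
Difference B − A = 32229 − 31941 = 288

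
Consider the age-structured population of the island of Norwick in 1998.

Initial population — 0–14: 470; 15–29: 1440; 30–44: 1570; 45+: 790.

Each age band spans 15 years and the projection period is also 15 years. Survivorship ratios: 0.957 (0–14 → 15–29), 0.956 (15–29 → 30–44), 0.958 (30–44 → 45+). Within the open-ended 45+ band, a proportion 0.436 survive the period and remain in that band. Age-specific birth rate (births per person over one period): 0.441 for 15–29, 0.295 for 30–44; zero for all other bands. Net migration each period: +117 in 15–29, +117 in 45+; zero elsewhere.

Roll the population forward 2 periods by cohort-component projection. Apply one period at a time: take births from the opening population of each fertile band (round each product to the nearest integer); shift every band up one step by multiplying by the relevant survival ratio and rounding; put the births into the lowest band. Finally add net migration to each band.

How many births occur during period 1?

Numbering the groups 1..4 from youngest to oldest:
[period 1]
Births: 1440 × 0.441 = 635, 1570 × 0.295 = 463 ⇒ total 1098
Group 2: 470 × 0.957 = 450
Group 3: 1440 × 0.956 = 1377
Group 4: 1570 × 0.958 + 790 × 0.436 = 1504 + 344 = 1848
Net migration: Group 2 + 117 → 567; Group 4 + 117 → 1965
Giving 1098 / 567 / 1377 / 1965.

1098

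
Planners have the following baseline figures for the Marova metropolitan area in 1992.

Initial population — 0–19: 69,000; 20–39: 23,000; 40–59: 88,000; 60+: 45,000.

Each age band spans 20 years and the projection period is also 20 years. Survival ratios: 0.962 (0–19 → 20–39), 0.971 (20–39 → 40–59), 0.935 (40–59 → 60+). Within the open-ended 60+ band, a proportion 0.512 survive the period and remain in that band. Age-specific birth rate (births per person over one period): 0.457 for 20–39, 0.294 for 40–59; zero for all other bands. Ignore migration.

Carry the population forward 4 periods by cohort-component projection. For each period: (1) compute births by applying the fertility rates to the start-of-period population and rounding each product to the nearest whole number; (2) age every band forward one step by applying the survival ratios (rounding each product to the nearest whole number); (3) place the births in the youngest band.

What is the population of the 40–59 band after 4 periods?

34470

Numbering the bands 1..4 from youngest to oldest:
[period 1]
Births: 23000 × 0.457 = 10511 ; 88000 × 0.294 = 25872 → 36383
Band 2: 69000 × 0.962 = 66378
Band 3: 23000 × 0.971 = 22333
Band 4: 88000 × 0.935 + 45000 × 0.512 = 82280 + 23040 = 105320
Giving 36383 / 66378 / 22333 / 105320.
[period 2]
Births: 66378 × 0.457 = 30335 ; 22333 × 0.294 = 6566 → 36901
Band 2: 36383 × 0.962 = 35000
Band 3: 66378 × 0.971 = 64453
Band 4: 22333 × 0.935 + 105320 × 0.512 = 20881 + 53924 = 74805
Giving 36901 / 35000 / 64453 / 74805.
[period 3]
Births: 35000 × 0.457 = 15995 ; 64453 × 0.294 = 18949 → 34944
Band 2: 36901 × 0.962 = 35499
Band 3: 35000 × 0.971 = 33985
Band 4: 64453 × 0.935 + 74805 × 0.512 = 60264 + 38300 = 98564
Giving 34944 / 35499 / 33985 / 98564.
[period 4]
Births: 35499 × 0.457 = 16223 ; 33985 × 0.294 = 9992 → 26215
Band 2: 34944 × 0.962 = 33616
Band 3: 35499 × 0.971 = 34470
Band 4: 33985 × 0.935 + 98564 × 0.512 = 31776 + 50465 = 82241
Giving 26215 / 33616 / 34470 / 82241.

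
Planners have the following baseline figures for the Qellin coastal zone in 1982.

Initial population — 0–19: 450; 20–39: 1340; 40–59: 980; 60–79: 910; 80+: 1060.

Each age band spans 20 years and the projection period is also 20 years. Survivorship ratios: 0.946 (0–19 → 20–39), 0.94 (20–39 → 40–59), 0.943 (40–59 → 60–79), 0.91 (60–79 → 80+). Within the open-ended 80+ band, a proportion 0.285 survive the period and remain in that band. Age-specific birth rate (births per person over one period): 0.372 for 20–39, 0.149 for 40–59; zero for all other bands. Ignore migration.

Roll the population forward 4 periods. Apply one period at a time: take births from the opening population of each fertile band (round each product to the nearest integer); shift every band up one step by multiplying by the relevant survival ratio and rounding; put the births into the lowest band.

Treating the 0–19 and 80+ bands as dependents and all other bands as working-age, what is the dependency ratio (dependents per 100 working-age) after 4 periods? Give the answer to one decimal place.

85.2

— Period 1 —
Births: 1340 × 0.372 = 498, 980 × 0.149 = 146 ⇒ total 644
20–39: 450 × 0.946 = 426
40–59: 1340 × 0.94 = 1260
60–79: 980 × 0.943 = 924
80+: 910 × 0.91 + 1060 × 0.285 = 828 + 302 = 1130
End of period: [644, 426, 1260, 924, 1130]
— Period 2 —
Births: 426 × 0.372 = 158, 1260 × 0.149 = 188 ⇒ total 346
20–39: 644 × 0.946 = 609
40–59: 426 × 0.94 = 400
60–79: 1260 × 0.943 = 1188
80+: 924 × 0.91 + 1130 × 0.285 = 841 + 322 = 1163
End of period: [346, 609, 400, 1188, 1163]
— Period 3 —
Births: 609 × 0.372 = 227, 400 × 0.149 = 60 ⇒ total 287
20–39: 346 × 0.946 = 327
40–59: 609 × 0.94 = 572
60–79: 400 × 0.943 = 377
80+: 1188 × 0.91 + 1163 × 0.285 = 1081 + 331 = 1412
End of period: [287, 327, 572, 377, 1412]
— Period 4 —
Births: 327 × 0.372 = 122, 572 × 0.149 = 85 ⇒ total 207
20–39: 287 × 0.946 = 272
40–59: 327 × 0.94 = 307
60–79: 572 × 0.943 = 539
80+: 377 × 0.91 + 1412 × 0.285 = 343 + 402 = 745
End of period: [207, 272, 307, 539, 745]
Dependents (band 0–19 + band 80+) = 207 + 745 = 952; working-age = 1118; ratio = 952/1118 × 100 = 85.2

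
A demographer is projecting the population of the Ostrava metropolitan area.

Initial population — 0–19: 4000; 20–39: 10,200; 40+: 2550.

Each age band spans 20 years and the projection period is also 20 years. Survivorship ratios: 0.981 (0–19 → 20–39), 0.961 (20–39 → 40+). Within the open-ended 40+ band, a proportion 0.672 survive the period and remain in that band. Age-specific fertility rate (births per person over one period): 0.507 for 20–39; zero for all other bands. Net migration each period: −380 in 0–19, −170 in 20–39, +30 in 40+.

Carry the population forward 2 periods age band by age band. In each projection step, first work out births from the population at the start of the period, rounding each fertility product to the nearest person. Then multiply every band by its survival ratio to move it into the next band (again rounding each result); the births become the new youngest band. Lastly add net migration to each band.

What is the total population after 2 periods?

(Bands numbered youngest = 1 to oldest = 3.)
After projecting period 1:
Births: 10200 * 0.507 = 5171
Band 2: 4000 * 0.981 = 3924
Band 3: 10200 * 0.961 + 2550 * 0.672 = 9802 + 1714 = 11516
Net migration: Band 1 − 380 → 4791; Band 2 − 170 → 3754; Band 3 + 30 → 11546
Population now: 0–19=4791, 20–39=3754, 40+=11546
After projecting period 2:
Births: 3754 * 0.507 = 1903
Band 2: 4791 * 0.981 = 4700
Band 3: 3754 * 0.961 + 11546 * 0.672 = 3608 + 7759 = 11367
Net migration: Band 1 − 380 → 1523; Band 2 − 170 → 4530; Band 3 + 30 → 11397
Population now: 0–19=1523, 20–39=4530, 40+=11397
Total after period 2: 1523 + 4530 + 11397 = 17450

17450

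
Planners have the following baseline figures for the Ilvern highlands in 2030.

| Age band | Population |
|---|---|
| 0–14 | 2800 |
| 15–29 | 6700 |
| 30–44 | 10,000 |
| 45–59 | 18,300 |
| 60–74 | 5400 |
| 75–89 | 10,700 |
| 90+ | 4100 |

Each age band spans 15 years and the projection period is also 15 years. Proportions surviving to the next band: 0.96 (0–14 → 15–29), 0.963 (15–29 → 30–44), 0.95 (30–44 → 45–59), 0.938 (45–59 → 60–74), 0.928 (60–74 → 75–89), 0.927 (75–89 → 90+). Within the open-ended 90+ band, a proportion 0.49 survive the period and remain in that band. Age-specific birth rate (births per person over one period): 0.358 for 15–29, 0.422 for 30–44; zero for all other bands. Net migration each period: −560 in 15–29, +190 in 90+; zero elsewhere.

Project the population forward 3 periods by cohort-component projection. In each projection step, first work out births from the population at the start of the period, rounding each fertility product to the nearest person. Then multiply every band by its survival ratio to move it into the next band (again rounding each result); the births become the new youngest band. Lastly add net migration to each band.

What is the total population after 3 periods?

47505

Period 1:
Births: 6700 × 0.358 = 2399  |  10000 × 0.422 = 4220 → 6619
15–29: 2800 × 0.96 = 2688
30–44: 6700 × 0.963 = 6452
45–59: 10000 × 0.95 = 9500
60–74: 18300 × 0.938 = 17165
75–89: 5400 × 0.928 = 5011
90+: 10700 × 0.927 + 4100 × 0.49 = 9919 + 2009 = 11928
Net migration: 15–29 − 560 → 2128; 90+ + 190 → 12118
End of period: [6619, 2128, 6452, 9500, 17165, 5011, 12118]
Period 2:
Births: 2128 × 0.358 = 762  |  6452 × 0.422 = 2723 → 3485
15–29: 6619 × 0.96 = 6354
30–44: 2128 × 0.963 = 2049
45–59: 6452 × 0.95 = 6129
60–74: 9500 × 0.938 = 8911
75–89: 17165 × 0.928 = 15929
90+: 5011 × 0.927 + 12118 × 0.49 = 4645 + 5938 = 10583
Net migration: 15–29 − 560 → 5794; 90+ + 190 → 10773
End of period: [3485, 5794, 2049, 6129, 8911, 15929, 10773]
Period 3:
Births: 5794 × 0.358 = 2074  |  2049 × 0.422 = 865 → 2939
15–29: 3485 × 0.96 = 3346
30–44: 5794 × 0.963 = 5580
45–59: 2049 × 0.95 = 1947
60–74: 6129 × 0.938 = 5749
75–89: 8911 × 0.928 = 8269
90+: 15929 × 0.927 + 10773 × 0.49 = 14766 + 5279 = 20045
Net migration: 15–29 − 560 → 2786; 90+ + 190 → 20235
End of period: [2939, 2786, 5580, 1947, 5749, 8269, 20235]
Total after period 3: 2939 + 2786 + 5580 + 1947 + 5749 + 8269 + 20235 = 47505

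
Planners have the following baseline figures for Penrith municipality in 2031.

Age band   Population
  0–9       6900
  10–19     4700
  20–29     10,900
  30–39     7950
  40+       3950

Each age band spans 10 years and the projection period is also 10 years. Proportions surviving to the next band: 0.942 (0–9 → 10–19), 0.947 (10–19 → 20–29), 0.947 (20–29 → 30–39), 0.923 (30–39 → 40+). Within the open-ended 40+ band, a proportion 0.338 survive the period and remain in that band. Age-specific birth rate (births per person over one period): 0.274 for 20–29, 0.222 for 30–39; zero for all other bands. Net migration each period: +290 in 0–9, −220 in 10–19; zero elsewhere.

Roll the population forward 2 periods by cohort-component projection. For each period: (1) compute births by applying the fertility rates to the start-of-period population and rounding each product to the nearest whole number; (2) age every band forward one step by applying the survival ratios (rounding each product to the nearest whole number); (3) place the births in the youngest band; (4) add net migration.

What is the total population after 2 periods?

— Period 1 —
Births: 10900 * 0.274 = 2987 ; 7950 * 0.222 = 1765 → total 4752
10–19: 6900 * 0.942 = 6500
20–29: 4700 * 0.947 = 4451
30–39: 10900 * 0.947 = 10322
40+: 7950 * 0.923 + 3950 * 0.338 = 7338 + 1335 = 8673
Net migration: 0–9 + 290 → 5042; 10–19 − 220 → 6280
End of period: [5042, 6280, 4451, 10322, 8673]
— Period 2 —
Births: 4451 * 0.274 = 1220 ; 10322 * 0.222 = 2291 → total 3511
10–19: 5042 * 0.942 = 4750
20–29: 6280 * 0.947 = 5947
30–39: 4451 * 0.947 = 4215
40+: 10322 * 0.923 + 8673 * 0.338 = 9527 + 2931 = 12458
Net migration: 0–9 + 290 → 3801; 10–19 − 220 → 4530
End of period: [3801, 4530, 5947, 4215, 12458]
Total after period 2: 3801 + 4530 + 5947 + 4215 + 12458 = 30951

30951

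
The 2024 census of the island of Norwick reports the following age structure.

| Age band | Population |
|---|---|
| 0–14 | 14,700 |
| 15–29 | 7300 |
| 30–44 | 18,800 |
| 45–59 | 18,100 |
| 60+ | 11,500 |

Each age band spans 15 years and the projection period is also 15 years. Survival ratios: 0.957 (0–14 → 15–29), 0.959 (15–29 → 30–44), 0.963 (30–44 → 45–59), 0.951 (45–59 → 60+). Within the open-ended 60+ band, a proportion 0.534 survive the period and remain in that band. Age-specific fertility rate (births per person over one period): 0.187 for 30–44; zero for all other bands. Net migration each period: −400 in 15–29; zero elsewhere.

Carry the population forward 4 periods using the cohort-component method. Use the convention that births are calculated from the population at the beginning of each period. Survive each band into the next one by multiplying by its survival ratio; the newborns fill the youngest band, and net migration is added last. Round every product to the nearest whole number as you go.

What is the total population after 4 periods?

29928

[period 1]
Births: 18800 * 0.187 = 3516
15–29: 14700 * 0.957 = 14068
30–44: 7300 * 0.959 = 7001
45–59: 18800 * 0.963 = 18104
60+: 18100 * 0.951 + 11500 * 0.534 = 17213 + 6141 = 23354
Net migration: 15–29 − 400 → 13668
→ [3516, 13668, 7001, 18104, 23354]
[period 2]
Births: 7001 * 0.187 = 1309
15–29: 3516 * 0.957 = 3365
30–44: 13668 * 0.959 = 13108
45–59: 7001 * 0.963 = 6742
60+: 18104 * 0.951 + 23354 * 0.534 = 17217 + 12471 = 29688
Net migration: 15–29 − 400 → 2965
→ [1309, 2965, 13108, 6742, 29688]
[period 3]
Births: 13108 * 0.187 = 2451
15–29: 1309 * 0.957 = 1253
30–44: 2965 * 0.959 = 2843
45–59: 13108 * 0.963 = 12623
60+: 6742 * 0.951 + 29688 * 0.534 = 6412 + 15853 = 22265
Net migration: 15–29 − 400 → 853
→ [2451, 853, 2843, 12623, 22265]
[period 4]
Births: 2843 * 0.187 = 532
15–29: 2451 * 0.957 = 2346
30–44: 853 * 0.959 = 818
45–59: 2843 * 0.963 = 2738
60+: 12623 * 0.951 + 22265 * 0.534 = 12004 + 11890 = 23894
Net migration: 15–29 − 400 → 1946
→ [532, 1946, 818, 2738, 23894]
Total after period 4: 532 + 1946 + 818 + 2738 + 23894 = 29928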